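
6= 6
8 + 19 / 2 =35 / 2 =17.50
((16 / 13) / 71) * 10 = 160 / 923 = 0.17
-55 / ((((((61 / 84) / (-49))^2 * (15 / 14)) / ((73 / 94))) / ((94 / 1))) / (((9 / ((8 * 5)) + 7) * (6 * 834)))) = -616834336265.64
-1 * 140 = -140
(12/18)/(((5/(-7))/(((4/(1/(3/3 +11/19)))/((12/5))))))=-140/57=-2.46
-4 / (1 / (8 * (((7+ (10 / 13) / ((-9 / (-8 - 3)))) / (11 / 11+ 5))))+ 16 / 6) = -44592 / 30781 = -1.45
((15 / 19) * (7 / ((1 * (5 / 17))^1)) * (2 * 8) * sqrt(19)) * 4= 22848 * sqrt(19) / 19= 5241.69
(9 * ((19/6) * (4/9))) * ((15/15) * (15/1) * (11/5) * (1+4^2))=7106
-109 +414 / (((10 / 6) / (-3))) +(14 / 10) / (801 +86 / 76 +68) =-141220349 / 165325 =-854.20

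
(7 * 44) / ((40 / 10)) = 77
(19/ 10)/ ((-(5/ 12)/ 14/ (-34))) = 54264/ 25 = 2170.56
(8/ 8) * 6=6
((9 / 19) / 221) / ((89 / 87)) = 783 / 373711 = 0.00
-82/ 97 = -0.85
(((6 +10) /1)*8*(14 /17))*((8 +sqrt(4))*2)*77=2759680 /17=162334.12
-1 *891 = -891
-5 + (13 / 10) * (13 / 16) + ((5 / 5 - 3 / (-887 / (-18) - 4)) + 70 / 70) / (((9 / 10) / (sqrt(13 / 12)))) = -631 / 160 + 1576 * sqrt(39) / 4401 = -1.71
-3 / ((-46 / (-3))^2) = -27 / 2116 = -0.01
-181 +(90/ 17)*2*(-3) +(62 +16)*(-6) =-11573/ 17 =-680.76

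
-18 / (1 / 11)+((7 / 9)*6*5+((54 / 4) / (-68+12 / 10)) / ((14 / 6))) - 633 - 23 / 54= -102034241 / 126252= -808.18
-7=-7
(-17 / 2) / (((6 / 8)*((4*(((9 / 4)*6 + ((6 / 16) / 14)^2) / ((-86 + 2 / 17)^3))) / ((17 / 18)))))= 9759658496000 / 77733027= 125553.56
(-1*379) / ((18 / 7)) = -2653 / 18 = -147.39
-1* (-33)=33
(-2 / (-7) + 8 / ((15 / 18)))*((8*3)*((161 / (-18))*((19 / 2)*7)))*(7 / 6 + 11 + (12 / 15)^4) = -49915862654 / 28125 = -1774786.23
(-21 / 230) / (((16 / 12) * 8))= -63 / 7360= -0.01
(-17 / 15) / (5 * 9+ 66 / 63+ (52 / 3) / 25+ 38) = -35 / 2617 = -0.01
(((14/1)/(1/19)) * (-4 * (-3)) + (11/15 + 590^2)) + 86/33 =57963731/165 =351295.34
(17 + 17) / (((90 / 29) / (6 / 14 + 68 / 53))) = 62611 / 3339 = 18.75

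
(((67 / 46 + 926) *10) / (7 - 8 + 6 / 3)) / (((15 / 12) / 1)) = 170652 / 23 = 7419.65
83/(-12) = -83/12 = -6.92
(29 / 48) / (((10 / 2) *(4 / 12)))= 29 / 80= 0.36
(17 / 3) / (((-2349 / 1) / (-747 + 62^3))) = -4038877 / 7047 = -573.13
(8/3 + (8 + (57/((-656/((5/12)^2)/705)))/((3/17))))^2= 2439072433009/991494144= 2460.00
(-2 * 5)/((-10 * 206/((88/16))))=11/412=0.03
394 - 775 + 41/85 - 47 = -36339/85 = -427.52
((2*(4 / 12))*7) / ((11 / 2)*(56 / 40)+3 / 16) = 1120 / 1893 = 0.59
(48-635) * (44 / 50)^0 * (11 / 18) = -6457 / 18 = -358.72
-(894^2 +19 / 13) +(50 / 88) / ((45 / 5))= -4114474127 / 5148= -799237.40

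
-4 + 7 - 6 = -3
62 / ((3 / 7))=144.67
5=5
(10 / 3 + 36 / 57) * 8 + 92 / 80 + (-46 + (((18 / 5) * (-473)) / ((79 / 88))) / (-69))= 29742959 / 2071380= 14.36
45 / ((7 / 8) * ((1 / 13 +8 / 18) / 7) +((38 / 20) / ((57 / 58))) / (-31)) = 6528600 / 407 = 16040.79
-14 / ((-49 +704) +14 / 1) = -14 / 669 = -0.02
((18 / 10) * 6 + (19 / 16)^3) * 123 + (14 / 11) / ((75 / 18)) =1728659499 / 1126400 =1534.68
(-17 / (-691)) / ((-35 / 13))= -221 / 24185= -0.01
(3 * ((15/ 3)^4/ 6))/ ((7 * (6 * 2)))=625/ 168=3.72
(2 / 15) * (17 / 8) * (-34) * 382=-55199 / 15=-3679.93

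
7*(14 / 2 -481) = -3318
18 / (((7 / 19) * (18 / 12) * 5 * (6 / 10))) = 76 / 7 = 10.86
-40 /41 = -0.98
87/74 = 1.18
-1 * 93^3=-804357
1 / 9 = 0.11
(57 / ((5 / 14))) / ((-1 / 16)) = -12768 / 5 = -2553.60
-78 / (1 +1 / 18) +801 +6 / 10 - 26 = 66662 / 95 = 701.71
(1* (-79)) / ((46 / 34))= -1343 / 23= -58.39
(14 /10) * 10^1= 14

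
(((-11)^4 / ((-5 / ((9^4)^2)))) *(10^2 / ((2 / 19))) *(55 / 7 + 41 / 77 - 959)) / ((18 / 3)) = 132804797296381155 / 7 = 18972113899483022.14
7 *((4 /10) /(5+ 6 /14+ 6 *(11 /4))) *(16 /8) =392 /1535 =0.26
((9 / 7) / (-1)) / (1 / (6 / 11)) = -54 / 77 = -0.70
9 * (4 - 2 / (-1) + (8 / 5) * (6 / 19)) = 5562 / 95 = 58.55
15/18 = 5/6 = 0.83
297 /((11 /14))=378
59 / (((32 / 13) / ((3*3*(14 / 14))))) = 6903 / 32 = 215.72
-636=-636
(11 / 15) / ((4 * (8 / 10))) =11 / 48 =0.23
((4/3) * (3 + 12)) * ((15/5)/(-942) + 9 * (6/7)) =169490/1099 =154.22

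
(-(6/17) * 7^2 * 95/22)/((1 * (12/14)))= -32585/374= -87.13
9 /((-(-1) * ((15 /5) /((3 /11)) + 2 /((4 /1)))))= 18 /23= 0.78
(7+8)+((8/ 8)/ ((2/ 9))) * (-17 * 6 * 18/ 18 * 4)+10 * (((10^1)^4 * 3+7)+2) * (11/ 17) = 3270033/ 17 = 192354.88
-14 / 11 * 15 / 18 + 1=-2 / 33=-0.06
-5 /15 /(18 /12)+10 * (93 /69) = 2744 /207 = 13.26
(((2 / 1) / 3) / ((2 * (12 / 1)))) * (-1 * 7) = -7 / 36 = -0.19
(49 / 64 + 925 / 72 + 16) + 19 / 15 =30.88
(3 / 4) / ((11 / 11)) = 3 / 4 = 0.75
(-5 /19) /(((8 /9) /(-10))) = 225 /76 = 2.96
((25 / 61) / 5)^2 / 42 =25 / 156282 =0.00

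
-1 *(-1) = 1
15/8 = 1.88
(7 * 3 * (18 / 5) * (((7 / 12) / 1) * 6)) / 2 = 1323 / 10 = 132.30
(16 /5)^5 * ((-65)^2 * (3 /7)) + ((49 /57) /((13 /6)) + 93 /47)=6171693953363 /10157875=607577.27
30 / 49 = 0.61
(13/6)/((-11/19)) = -247/66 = -3.74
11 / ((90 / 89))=979 / 90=10.88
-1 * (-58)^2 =-3364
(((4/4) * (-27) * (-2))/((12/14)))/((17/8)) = 504/17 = 29.65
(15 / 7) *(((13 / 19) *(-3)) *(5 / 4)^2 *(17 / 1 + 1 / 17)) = -2120625 / 18088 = -117.24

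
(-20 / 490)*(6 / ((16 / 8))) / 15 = -0.01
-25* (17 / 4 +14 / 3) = -2675 / 12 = -222.92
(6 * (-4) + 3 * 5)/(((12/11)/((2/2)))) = -33/4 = -8.25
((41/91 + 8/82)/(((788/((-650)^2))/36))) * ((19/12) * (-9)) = -8523815625/56539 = -150759.93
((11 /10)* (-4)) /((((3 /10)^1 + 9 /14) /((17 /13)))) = -6.10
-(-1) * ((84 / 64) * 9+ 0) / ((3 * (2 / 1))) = 63 / 32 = 1.97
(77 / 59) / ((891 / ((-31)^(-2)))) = 7 / 4592619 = 0.00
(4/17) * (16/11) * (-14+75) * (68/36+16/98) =3533120/82467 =42.84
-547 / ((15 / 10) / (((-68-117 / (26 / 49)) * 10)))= 3156190 / 3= 1052063.33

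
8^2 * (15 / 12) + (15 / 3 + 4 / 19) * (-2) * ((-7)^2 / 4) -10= -2191 / 38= -57.66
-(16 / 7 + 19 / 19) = -23 / 7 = -3.29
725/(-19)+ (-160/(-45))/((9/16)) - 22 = -53.84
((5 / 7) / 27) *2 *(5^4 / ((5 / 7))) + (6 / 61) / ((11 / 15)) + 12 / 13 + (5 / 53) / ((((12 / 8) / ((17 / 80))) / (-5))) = 4722090361 / 99860904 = 47.29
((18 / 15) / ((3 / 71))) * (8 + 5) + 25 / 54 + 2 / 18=99839 / 270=369.77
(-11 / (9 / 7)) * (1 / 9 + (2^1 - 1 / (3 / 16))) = 2233 / 81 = 27.57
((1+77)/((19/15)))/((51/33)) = 12870/323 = 39.85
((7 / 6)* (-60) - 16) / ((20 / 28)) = -602 / 5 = -120.40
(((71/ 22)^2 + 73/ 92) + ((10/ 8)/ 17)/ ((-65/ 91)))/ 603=2101711/ 114114132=0.02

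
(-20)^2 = 400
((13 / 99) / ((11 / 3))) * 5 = 65 / 363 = 0.18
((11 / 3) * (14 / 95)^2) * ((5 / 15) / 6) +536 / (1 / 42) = 5485612678 / 243675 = 22512.00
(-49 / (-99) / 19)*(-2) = -98 / 1881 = -0.05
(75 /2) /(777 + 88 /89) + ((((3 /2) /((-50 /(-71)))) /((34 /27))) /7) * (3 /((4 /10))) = 4243557 /2280880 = 1.86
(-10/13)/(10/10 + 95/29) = -145/806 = -0.18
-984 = -984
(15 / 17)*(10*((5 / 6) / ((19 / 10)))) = 3.87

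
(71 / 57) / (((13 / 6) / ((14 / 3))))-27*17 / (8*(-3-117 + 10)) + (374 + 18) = 257704919 / 652080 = 395.20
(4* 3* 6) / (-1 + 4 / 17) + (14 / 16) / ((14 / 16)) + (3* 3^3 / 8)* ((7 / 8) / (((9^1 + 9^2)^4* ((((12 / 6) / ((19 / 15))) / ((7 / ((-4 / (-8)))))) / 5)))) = -188334707897 / 2021760000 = -93.15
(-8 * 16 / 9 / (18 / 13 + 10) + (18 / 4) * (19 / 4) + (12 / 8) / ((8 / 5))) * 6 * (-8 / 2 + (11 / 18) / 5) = -7833305 / 15984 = -490.07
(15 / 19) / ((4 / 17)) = 255 / 76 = 3.36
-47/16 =-2.94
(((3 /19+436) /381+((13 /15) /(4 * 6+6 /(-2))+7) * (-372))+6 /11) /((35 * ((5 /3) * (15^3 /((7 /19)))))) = -7295463691 /1489311140625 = -0.00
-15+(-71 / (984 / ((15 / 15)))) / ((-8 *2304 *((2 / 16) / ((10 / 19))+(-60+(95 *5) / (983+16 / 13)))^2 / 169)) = -17390483520837675505 / 1159365582606812352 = -15.00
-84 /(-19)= 4.42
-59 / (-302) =59 / 302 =0.20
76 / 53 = 1.43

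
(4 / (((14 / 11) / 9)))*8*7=1584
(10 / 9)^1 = 10 / 9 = 1.11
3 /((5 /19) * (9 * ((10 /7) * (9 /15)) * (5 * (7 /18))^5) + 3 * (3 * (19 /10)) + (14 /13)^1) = 129645360 /3224033537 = 0.04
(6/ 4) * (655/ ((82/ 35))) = 68775/ 164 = 419.36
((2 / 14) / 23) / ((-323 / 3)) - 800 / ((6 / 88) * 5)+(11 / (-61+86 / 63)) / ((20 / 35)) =-323677915663 / 137911956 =-2346.99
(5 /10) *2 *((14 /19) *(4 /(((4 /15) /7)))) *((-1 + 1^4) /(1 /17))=0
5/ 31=0.16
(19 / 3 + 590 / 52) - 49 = -2443 / 78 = -31.32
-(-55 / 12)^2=-3025 / 144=-21.01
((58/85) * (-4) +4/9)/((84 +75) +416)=-76/19125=-0.00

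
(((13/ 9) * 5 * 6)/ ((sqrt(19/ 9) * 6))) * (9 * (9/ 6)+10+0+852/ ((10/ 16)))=180271 * sqrt(19)/ 114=6892.83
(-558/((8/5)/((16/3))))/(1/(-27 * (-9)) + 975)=-225990/118463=-1.91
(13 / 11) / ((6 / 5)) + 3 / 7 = 1.41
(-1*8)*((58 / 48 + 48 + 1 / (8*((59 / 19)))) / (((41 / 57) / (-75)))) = 99373800 / 2419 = 41080.53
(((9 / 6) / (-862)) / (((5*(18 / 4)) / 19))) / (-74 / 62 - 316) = 589 / 127140690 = 0.00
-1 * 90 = -90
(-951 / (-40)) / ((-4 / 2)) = -951 / 80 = -11.89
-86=-86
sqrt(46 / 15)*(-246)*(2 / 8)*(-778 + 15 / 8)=254569*sqrt(690) / 80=83587.26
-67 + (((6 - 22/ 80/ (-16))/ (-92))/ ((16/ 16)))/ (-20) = -78895349/ 1177600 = -67.00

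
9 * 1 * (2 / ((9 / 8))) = 16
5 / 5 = 1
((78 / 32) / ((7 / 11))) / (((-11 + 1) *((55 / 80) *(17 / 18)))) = -0.59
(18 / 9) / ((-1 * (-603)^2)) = -0.00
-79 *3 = -237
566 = 566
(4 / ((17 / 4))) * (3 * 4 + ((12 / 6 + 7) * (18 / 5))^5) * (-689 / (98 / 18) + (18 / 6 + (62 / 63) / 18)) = -291681682098123328 / 70284375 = -4150021709.63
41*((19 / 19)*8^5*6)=8060928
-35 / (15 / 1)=-2.33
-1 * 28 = -28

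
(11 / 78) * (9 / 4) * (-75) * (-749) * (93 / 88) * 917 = 14371980525 / 832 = 17274015.05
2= 2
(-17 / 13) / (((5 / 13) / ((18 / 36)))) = -17 / 10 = -1.70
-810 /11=-73.64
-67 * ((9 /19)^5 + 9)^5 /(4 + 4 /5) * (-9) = 699640364221032673860398457634314000000 /93076495688256089536609610280499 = 7516831.82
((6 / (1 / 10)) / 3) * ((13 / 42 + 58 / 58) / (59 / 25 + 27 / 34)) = 467500 / 56301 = 8.30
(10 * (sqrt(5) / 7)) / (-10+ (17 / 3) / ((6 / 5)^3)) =-1296 * sqrt(5) / 6097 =-0.48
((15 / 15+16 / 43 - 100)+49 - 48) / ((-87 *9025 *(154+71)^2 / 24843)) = 34763638 / 569742609375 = 0.00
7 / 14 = 1 / 2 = 0.50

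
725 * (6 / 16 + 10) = 60175 / 8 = 7521.88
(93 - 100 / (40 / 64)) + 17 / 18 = -1189 / 18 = -66.06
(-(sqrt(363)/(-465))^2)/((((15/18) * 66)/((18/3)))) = -22/120125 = -0.00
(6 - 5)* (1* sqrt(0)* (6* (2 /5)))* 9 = 0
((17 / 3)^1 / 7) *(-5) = -85 / 21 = -4.05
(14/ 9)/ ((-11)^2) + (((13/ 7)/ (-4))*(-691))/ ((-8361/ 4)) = -331967/ 2360589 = -0.14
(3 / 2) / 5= 0.30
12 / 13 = 0.92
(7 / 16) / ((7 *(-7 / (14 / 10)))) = -1 / 80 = -0.01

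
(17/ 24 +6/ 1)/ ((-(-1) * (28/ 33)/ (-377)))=-95381/ 32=-2980.66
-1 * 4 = -4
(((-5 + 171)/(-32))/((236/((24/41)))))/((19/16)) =-498/45961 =-0.01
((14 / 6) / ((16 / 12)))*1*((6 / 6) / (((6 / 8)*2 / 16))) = 56 / 3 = 18.67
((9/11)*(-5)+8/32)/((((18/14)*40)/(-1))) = 1183/15840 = 0.07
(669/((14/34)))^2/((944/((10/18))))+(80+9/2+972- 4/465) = 56138274061/21509040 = 2609.99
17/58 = 0.29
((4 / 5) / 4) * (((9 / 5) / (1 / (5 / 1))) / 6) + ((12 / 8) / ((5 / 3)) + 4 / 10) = 8 / 5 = 1.60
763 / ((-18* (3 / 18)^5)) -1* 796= -330412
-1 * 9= -9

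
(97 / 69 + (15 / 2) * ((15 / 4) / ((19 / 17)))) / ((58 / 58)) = 278669 / 10488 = 26.57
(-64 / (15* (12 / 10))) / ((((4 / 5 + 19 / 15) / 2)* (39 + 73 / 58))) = -3712 / 43431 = -0.09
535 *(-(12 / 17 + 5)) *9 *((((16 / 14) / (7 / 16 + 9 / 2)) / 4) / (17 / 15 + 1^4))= -7005825 / 9401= -745.22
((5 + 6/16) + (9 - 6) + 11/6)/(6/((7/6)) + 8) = 1715/2208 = 0.78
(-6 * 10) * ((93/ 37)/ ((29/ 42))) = -234360/ 1073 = -218.42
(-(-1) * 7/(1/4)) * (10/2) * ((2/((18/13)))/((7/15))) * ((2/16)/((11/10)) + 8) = 3515.91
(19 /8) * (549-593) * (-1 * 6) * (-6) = -3762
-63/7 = -9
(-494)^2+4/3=732112/3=244037.33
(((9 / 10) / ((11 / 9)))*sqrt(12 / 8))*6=243*sqrt(6) / 110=5.41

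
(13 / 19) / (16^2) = 13 / 4864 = 0.00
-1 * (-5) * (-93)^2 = 43245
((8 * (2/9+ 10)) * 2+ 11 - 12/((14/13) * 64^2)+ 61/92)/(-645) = -519962231/1914071040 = -0.27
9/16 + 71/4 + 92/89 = 27549/1424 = 19.35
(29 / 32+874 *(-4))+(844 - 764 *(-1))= -60387 / 32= -1887.09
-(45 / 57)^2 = -225 / 361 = -0.62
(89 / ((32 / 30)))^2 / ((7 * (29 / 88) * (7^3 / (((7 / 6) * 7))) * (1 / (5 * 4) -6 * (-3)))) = 3.98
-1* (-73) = 73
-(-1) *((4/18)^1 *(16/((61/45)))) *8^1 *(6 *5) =38400/61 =629.51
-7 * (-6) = 42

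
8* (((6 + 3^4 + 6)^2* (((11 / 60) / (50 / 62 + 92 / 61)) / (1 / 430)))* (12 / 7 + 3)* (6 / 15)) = 226923766872 / 51065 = 4443821.93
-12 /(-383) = 12 /383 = 0.03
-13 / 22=-0.59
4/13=0.31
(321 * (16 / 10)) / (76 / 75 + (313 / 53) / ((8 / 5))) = 16332480 / 149599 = 109.18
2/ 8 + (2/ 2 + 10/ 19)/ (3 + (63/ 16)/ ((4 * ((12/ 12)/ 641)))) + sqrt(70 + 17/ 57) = 8.64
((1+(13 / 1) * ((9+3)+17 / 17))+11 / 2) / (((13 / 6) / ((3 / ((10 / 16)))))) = 1944 / 5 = 388.80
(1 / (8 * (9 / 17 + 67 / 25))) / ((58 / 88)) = 425 / 7192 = 0.06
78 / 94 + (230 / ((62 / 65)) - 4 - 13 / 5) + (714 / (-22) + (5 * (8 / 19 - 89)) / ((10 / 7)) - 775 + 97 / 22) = -1336375019 / 1522565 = -877.71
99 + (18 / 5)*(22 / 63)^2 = 219263 / 2205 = 99.44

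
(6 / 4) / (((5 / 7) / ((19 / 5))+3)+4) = 399 / 1912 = 0.21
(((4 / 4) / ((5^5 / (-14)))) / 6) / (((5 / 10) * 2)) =-7 / 9375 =-0.00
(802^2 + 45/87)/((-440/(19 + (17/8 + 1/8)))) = -31063.85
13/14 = 0.93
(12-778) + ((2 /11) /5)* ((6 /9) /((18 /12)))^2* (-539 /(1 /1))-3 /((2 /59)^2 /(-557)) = 2354536963 /1620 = 1453417.88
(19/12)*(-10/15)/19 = -1/18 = -0.06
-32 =-32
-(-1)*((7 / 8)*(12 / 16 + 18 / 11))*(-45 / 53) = -33075 / 18656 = -1.77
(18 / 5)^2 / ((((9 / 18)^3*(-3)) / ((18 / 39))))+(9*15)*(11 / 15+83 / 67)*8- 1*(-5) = 46140347 / 21775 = 2118.96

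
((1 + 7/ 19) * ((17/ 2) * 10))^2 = 4884100/ 361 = 13529.36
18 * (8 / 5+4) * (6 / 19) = 3024 / 95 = 31.83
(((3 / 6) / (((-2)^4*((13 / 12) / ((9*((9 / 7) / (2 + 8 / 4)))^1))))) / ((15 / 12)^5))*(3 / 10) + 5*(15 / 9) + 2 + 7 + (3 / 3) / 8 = 596045561 / 34125000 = 17.47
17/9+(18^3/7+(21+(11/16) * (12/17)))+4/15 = 18352307/21420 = 856.78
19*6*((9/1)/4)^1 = 513/2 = 256.50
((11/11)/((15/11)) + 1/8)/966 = 103/115920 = 0.00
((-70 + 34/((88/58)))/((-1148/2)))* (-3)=-3141/12628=-0.25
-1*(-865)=865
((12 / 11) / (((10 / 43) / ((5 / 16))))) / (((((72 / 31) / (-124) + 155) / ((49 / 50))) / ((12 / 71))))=18223443 / 11631979700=0.00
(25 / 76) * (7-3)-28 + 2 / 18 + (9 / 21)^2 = -221117 / 8379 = -26.39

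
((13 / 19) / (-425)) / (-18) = 13 / 145350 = 0.00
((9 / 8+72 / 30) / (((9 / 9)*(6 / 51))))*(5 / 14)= 2397 / 224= 10.70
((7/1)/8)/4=7/32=0.22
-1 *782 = -782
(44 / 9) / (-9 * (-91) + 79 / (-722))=2888 / 483741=0.01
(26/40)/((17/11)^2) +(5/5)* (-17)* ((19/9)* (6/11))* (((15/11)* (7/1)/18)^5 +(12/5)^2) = -16915753816285453/149293697216400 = -113.31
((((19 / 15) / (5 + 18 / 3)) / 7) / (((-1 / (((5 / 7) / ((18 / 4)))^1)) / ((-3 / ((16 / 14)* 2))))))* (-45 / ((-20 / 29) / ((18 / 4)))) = 4959 / 4928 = 1.01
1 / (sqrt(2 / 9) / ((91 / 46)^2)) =24843 *sqrt(2) / 4232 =8.30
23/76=0.30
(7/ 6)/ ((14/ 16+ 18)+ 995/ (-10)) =-28/ 1935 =-0.01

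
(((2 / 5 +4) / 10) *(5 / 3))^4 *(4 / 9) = 0.13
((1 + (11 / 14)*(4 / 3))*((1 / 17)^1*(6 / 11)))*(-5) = -430 / 1309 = -0.33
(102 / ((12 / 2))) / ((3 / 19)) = 323 / 3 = 107.67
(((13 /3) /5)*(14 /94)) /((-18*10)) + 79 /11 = 10024099 /1395900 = 7.18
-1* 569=-569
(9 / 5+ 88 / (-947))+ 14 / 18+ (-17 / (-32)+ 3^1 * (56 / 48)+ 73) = 108434519 / 1363680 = 79.52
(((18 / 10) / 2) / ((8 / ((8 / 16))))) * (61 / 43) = 549 / 6880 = 0.08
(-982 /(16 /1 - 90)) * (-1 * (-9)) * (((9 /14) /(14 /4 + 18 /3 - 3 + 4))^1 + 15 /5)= 662850 /1813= 365.61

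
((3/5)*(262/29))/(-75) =-262/3625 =-0.07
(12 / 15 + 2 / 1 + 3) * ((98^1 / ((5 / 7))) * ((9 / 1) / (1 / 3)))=537138 / 25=21485.52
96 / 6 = 16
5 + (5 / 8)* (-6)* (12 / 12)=5 / 4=1.25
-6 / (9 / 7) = -14 / 3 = -4.67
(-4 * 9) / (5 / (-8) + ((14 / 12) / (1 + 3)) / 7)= 432 / 7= 61.71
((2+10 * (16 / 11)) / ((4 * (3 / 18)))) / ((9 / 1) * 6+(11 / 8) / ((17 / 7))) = 37128 / 81631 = 0.45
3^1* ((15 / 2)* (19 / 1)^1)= 855 / 2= 427.50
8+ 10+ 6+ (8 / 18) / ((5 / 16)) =1144 / 45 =25.42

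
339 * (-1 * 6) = -2034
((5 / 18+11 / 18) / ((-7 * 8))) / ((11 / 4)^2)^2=-256 / 922383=-0.00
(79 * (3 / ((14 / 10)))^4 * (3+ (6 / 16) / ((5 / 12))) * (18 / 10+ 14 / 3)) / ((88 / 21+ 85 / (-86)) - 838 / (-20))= 130114866375 / 139694296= 931.43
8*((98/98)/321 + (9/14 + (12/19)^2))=6780476/811167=8.36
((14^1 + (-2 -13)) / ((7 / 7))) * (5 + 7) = -12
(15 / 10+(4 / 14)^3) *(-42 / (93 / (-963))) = 1006335 / 1519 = 662.50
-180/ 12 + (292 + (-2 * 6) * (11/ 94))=12953/ 47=275.60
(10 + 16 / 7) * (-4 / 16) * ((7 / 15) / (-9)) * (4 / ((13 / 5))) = 86 / 351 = 0.25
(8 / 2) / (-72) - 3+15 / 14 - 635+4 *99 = -15182 / 63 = -240.98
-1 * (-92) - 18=74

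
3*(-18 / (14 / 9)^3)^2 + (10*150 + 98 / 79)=233449050509 / 148708336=1569.85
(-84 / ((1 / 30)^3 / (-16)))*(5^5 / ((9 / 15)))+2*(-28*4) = 188999999776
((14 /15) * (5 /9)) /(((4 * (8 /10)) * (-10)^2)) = 7 /4320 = 0.00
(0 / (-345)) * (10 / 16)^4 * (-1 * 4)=0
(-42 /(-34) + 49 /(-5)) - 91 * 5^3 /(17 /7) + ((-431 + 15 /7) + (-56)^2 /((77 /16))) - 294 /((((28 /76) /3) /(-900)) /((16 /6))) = 37575698409 /6545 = 5741130.39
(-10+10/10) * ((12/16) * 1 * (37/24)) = -10.41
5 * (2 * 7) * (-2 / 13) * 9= -1260 / 13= -96.92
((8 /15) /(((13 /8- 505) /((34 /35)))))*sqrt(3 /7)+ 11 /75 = 0.15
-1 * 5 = -5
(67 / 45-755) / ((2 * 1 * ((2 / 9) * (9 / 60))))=-33908 / 3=-11302.67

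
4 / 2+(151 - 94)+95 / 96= 5759 / 96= 59.99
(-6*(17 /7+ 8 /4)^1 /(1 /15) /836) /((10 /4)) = -279 /1463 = -0.19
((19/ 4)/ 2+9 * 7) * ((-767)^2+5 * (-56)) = 307528707/ 8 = 38441088.38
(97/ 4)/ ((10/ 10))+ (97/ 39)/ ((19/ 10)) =75757/ 2964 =25.56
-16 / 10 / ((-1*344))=0.00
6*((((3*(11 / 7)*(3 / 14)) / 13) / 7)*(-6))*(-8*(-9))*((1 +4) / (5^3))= -128304 / 111475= -1.15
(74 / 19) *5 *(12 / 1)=4440 / 19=233.68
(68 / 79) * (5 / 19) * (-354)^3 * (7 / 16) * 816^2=-4393868730693120 / 1501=-2927294290934.79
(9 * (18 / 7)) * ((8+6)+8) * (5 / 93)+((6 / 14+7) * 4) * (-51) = -322908 / 217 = -1488.06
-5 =-5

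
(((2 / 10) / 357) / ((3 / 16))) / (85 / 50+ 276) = 32 / 2974167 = 0.00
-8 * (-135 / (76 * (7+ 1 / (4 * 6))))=6480 / 3211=2.02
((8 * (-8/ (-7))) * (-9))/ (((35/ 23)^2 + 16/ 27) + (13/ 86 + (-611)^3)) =0.00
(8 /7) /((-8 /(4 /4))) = -1 /7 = -0.14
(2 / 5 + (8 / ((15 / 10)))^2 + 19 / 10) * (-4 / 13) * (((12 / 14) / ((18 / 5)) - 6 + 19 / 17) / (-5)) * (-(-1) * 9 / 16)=-2293843 / 464100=-4.94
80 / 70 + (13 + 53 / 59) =6212 / 413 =15.04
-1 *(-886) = 886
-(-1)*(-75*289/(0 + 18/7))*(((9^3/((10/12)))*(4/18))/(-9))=182070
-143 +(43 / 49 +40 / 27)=-186068 / 1323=-140.64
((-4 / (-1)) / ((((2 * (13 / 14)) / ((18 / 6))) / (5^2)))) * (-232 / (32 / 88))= -1339800 / 13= -103061.54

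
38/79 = 0.48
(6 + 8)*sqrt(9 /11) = 42*sqrt(11) /11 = 12.66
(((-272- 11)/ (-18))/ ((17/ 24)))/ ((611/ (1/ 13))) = 1132/ 405093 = 0.00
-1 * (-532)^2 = -283024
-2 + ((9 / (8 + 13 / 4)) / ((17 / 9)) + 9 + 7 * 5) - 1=3521 / 85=41.42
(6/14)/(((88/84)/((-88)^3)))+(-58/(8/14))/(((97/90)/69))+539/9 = -248998984/873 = -285222.20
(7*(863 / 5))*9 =54369 / 5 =10873.80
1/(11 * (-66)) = -1/726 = -0.00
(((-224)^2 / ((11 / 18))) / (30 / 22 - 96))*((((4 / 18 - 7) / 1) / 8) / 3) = 245.02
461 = 461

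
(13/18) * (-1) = -13/18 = -0.72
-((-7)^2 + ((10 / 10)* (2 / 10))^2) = -1226 / 25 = -49.04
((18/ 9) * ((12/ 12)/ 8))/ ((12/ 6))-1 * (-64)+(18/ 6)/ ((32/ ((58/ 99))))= 33887/ 528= 64.18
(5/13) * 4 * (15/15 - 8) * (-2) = 280/13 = 21.54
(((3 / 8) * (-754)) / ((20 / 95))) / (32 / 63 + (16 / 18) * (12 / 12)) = -1353807 / 1408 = -961.51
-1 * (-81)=81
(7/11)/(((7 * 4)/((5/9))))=5/396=0.01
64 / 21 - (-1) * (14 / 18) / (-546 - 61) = 116495 / 38241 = 3.05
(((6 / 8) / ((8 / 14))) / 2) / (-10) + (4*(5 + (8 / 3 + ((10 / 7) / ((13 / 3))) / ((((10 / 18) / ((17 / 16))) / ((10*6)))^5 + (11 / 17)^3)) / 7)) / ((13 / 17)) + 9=1666941942838899235529 / 43878193274266653120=37.99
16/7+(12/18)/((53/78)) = 1212/371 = 3.27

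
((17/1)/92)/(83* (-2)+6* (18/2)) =-17/10304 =-0.00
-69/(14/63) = -621/2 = -310.50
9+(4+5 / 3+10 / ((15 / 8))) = 20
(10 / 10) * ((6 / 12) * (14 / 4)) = 7 / 4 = 1.75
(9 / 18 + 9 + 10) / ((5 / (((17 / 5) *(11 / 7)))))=7293 / 350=20.84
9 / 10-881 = -8801 / 10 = -880.10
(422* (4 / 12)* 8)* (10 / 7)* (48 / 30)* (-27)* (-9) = 4375296 / 7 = 625042.29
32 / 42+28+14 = 898 / 21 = 42.76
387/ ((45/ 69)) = 2967/ 5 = 593.40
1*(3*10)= 30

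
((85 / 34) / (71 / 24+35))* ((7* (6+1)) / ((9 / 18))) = 5880 / 911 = 6.45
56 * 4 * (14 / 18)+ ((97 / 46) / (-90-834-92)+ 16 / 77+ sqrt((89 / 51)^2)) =97000313227 / 550596816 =176.17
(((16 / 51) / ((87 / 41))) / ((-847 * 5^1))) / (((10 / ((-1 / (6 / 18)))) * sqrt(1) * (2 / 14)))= 328 / 4473975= 0.00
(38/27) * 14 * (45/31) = 2660/93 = 28.60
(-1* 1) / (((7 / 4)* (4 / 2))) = -2 / 7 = -0.29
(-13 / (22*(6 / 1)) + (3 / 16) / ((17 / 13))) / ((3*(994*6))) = 403 / 160598592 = 0.00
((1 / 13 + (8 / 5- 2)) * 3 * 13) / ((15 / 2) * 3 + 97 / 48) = -3024 / 5885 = -0.51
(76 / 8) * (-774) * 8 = -58824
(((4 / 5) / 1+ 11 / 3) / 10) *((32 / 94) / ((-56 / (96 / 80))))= -134 / 41125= -0.00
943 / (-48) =-943 / 48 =-19.65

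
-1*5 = -5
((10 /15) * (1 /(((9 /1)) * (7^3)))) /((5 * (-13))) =-2 /601965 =-0.00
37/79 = 0.47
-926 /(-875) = 926 /875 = 1.06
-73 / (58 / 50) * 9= -16425 / 29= -566.38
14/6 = 7/3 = 2.33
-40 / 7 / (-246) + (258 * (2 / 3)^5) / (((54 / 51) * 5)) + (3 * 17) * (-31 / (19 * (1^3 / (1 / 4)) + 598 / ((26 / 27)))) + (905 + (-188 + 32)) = 787905044 / 1046115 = 753.17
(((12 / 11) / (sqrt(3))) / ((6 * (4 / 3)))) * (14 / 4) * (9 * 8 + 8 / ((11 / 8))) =1498 * sqrt(3) / 121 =21.44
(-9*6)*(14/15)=-252/5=-50.40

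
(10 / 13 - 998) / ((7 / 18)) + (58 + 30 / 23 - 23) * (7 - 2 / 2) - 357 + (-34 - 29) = -827178 / 299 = -2766.48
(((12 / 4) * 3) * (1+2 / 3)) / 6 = 5 / 2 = 2.50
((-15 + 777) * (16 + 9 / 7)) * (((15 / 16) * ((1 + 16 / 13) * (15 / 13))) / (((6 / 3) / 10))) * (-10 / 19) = -7520225625 / 89908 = -83643.56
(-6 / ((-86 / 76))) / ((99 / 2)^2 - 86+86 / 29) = 26448 / 11807671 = 0.00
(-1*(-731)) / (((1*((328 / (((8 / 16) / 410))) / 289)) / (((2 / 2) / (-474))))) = -211259 / 127487040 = -0.00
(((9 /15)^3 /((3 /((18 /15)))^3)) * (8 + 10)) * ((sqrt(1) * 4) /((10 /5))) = 7776 /15625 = 0.50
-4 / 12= -1 / 3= -0.33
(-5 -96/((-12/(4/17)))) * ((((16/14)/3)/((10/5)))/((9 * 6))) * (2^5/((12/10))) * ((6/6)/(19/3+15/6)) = -0.03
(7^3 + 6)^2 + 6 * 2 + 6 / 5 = 609071 / 5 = 121814.20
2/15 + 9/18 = 0.63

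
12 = 12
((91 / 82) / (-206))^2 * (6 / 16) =24843 / 2282717312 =0.00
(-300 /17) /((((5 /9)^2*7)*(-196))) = 243 /5831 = 0.04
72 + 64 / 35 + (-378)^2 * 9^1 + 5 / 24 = 1080265231 / 840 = 1286030.04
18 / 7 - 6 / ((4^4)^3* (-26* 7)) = 3925868547 / 1526726656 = 2.57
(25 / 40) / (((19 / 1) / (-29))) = -145 / 152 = -0.95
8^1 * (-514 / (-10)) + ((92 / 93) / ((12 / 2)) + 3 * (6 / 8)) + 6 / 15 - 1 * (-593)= 5619143 / 5580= 1007.01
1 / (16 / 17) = 17 / 16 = 1.06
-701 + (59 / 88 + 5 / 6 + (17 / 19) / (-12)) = -3509047 / 5016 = -699.57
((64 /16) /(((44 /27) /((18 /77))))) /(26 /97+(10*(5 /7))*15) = 23571 /4412386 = 0.01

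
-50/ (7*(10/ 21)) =-15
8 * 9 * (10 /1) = 720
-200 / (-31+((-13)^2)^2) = -20 / 2853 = -0.01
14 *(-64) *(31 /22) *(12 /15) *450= -4999680 /11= -454516.36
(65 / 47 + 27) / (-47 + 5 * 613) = 0.01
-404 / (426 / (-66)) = 62.59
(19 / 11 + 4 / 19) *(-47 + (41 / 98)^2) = -90.74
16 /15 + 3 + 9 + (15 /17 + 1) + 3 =17.95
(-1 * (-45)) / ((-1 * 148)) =-45 / 148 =-0.30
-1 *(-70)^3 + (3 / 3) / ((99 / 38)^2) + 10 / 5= 3361764046 / 9801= 343002.15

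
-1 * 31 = -31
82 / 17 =4.82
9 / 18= 1 / 2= 0.50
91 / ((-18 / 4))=-182 / 9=-20.22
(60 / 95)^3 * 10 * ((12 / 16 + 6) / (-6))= -19440 / 6859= -2.83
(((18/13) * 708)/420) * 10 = 2124/91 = 23.34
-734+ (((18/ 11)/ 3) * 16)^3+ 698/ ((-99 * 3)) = -2574344/ 35937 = -71.63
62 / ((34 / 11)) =341 / 17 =20.06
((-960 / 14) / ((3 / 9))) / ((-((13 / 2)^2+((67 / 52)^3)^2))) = 28469677916160 / 6480366483311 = 4.39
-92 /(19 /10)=-920 /19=-48.42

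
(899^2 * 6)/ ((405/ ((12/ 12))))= 1616402/ 135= 11973.35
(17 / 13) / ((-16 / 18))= -153 / 104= -1.47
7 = 7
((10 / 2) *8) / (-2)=-20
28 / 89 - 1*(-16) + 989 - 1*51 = 954.31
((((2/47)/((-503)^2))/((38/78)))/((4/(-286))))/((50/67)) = -373659/11296851850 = -0.00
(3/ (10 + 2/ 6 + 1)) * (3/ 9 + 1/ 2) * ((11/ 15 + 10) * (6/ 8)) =483/ 272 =1.78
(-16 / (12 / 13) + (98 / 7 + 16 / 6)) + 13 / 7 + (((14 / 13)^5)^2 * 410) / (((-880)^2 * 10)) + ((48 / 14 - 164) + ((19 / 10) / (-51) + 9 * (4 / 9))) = -46276307535027940831 / 297753663620062650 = -155.42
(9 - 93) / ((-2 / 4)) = 168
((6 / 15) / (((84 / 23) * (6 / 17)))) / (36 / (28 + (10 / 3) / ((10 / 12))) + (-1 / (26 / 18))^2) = 132158 / 683235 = 0.19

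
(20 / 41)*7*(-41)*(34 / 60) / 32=-119 / 48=-2.48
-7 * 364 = -2548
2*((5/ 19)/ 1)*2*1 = 20/ 19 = 1.05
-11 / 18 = -0.61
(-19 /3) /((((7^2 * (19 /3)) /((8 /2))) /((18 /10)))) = -36 /245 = -0.15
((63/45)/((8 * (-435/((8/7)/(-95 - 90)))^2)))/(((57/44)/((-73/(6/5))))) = -0.00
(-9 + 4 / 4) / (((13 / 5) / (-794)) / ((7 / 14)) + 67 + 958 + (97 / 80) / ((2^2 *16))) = -16261120 / 2083481197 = -0.01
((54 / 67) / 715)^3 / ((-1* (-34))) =78732 / 1868923198624625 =0.00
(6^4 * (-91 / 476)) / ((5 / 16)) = -792.85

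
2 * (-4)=-8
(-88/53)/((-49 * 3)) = 88/7791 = 0.01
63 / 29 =2.17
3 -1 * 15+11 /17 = -193 /17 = -11.35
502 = 502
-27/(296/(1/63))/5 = -3/10360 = -0.00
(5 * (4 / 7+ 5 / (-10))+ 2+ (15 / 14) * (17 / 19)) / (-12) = -21 / 76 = -0.28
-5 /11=-0.45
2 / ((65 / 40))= 16 / 13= 1.23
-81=-81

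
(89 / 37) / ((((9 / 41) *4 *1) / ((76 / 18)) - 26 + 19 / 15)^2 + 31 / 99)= 14852433475 / 3715922569418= 0.00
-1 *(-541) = 541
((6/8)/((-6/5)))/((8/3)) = -15/64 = -0.23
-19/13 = -1.46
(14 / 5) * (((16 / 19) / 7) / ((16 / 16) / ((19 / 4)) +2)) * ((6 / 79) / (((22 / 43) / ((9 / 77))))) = 6192 / 2341955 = 0.00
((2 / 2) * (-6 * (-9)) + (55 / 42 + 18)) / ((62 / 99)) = 101607 / 868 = 117.06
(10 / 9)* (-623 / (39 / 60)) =-124600 / 117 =-1064.96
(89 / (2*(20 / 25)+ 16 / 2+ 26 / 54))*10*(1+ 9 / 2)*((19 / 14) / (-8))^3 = -4532598675 / 1912107008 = -2.37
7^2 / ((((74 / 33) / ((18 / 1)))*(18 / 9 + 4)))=4851 / 74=65.55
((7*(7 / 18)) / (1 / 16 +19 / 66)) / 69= 4312 / 38295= 0.11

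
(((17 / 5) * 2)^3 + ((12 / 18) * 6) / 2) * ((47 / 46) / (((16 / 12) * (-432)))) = -0.56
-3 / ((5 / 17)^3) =-14739 / 125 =-117.91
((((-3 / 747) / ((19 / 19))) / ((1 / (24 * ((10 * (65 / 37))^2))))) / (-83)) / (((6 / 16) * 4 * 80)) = 84500 / 28293123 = 0.00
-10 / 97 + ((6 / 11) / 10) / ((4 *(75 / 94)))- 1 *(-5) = 1310809 / 266750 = 4.91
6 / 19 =0.32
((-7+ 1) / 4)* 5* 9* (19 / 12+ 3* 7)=-12195 / 8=-1524.38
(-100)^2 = 10000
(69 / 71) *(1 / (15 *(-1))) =-0.06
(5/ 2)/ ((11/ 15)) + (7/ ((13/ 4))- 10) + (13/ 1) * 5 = 17321/ 286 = 60.56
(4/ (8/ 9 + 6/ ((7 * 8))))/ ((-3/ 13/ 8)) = -34944/ 251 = -139.22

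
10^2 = 100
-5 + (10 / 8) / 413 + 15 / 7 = -4715 / 1652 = -2.85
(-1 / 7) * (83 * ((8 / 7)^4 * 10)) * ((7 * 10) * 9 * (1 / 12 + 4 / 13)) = -1555353600 / 31213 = -49830.31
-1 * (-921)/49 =921/49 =18.80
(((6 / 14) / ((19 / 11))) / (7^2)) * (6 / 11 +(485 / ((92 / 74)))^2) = 10626797913 / 13789972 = 770.62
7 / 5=1.40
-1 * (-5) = 5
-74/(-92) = 37/46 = 0.80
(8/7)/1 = 8/7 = 1.14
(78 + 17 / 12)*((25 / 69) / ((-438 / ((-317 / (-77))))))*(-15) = 37762625 / 9308376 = 4.06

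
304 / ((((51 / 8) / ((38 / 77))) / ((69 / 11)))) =2125568 / 14399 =147.62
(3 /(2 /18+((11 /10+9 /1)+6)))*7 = 1890 /1459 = 1.30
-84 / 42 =-2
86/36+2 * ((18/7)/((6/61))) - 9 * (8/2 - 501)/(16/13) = 3718499/1008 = 3688.99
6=6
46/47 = 0.98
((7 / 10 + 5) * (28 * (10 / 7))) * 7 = 1596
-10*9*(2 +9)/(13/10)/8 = -2475/26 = -95.19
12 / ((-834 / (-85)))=170 / 139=1.22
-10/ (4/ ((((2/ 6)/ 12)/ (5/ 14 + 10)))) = -7/ 1044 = -0.01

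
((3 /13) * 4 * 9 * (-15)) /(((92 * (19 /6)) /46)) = -4860 /247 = -19.68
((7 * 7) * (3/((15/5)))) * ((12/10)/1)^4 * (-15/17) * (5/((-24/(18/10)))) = 71442/2125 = 33.62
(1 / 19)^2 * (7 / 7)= 1 / 361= 0.00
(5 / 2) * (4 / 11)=10 / 11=0.91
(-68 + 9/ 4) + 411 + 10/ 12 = 4153/ 12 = 346.08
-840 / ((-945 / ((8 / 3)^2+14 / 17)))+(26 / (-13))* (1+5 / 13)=76684 / 17901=4.28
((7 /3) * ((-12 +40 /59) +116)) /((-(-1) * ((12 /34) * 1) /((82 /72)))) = 3766588 /4779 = 788.15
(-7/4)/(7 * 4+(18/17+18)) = -119/3200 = -0.04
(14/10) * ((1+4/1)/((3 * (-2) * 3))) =-0.39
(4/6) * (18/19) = 12/19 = 0.63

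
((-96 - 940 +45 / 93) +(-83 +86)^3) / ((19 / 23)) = -719072 / 589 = -1220.84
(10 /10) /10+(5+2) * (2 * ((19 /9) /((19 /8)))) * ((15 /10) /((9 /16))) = 8987 /270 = 33.29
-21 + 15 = -6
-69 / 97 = -0.71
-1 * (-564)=564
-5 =-5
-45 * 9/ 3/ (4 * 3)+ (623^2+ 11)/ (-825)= -105979/ 220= -481.72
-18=-18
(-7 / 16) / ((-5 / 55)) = 77 / 16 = 4.81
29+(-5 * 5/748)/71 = 1540107/53108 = 29.00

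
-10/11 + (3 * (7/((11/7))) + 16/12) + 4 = 17.79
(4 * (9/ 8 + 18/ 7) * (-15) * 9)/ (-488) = 4.09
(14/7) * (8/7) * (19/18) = 152/63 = 2.41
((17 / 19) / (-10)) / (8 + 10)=-17 / 3420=-0.00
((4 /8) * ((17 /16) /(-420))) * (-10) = 17 /1344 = 0.01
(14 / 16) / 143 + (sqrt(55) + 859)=sqrt(55) + 982703 / 1144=866.42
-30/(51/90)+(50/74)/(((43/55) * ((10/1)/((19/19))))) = -2859125/54094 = -52.85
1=1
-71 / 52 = -1.37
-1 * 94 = -94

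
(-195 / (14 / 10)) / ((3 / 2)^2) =-1300 / 21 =-61.90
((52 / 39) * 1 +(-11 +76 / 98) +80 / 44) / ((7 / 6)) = -22874 / 3773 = -6.06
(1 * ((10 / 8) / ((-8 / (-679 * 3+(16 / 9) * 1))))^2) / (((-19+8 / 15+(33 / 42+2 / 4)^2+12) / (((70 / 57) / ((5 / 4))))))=-14385097965875 / 696957696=-20639.84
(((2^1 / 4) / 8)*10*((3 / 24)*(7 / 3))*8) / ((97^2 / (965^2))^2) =14284.96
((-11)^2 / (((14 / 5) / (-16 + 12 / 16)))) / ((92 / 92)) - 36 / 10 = -185533 / 280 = -662.62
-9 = -9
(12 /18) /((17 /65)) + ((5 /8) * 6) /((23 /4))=3755 /1173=3.20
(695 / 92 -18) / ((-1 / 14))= 6727 / 46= 146.24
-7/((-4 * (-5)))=-7/20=-0.35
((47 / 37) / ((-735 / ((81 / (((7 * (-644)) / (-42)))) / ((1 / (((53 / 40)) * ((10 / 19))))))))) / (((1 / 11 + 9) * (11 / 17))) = -3430107 / 22183868000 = -0.00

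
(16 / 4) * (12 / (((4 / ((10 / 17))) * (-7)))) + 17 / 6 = 1303 / 714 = 1.82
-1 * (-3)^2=-9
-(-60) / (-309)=-20 / 103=-0.19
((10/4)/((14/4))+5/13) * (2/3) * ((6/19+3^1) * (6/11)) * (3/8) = 1350/2717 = 0.50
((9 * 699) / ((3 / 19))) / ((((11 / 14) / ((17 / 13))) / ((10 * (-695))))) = -65904306300 / 143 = -460869274.83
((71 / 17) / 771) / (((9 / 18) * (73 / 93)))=0.01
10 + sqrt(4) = 12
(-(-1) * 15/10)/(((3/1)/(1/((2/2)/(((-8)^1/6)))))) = -0.67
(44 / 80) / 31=11 / 620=0.02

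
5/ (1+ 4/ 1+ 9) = 5/ 14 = 0.36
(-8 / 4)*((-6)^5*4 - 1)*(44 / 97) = 2737240 / 97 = 28218.97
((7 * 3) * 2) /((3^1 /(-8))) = -112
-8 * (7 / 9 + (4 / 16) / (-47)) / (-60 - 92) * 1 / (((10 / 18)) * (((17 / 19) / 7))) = 9149 / 15980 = 0.57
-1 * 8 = -8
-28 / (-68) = 7 / 17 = 0.41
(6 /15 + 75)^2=142129 /25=5685.16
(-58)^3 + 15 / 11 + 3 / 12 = -8584857 / 44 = -195110.39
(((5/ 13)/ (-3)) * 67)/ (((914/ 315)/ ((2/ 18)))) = -11725/ 35646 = -0.33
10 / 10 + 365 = 366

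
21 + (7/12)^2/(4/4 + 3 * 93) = 120967/5760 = 21.00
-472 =-472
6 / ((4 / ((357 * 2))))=1071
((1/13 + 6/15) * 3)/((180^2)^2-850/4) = 186/136468772375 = 0.00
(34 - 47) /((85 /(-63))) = 819 /85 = 9.64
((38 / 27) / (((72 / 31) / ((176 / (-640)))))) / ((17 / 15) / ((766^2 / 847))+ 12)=-950398031 / 68448550392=-0.01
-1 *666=-666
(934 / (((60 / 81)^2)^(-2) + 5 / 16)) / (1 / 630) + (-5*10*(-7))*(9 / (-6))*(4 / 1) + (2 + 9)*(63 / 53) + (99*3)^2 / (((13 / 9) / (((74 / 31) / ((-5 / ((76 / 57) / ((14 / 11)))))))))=129290.28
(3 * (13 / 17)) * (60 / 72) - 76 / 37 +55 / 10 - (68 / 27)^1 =48218 / 16983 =2.84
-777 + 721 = -56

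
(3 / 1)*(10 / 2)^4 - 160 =1715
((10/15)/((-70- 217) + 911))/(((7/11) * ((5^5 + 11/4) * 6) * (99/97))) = 0.00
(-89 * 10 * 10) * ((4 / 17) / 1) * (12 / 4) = -106800 / 17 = -6282.35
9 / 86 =0.10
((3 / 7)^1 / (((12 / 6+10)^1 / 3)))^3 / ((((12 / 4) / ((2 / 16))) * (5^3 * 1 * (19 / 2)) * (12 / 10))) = 3 / 83417600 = 0.00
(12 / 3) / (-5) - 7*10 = -354 / 5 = -70.80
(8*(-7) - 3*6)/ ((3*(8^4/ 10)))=-185/ 3072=-0.06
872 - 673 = 199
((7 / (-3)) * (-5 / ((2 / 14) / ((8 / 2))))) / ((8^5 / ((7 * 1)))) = 1715 / 24576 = 0.07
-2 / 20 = -1 / 10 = -0.10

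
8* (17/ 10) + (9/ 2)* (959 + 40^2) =115291/ 10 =11529.10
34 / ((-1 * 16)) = -17 / 8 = -2.12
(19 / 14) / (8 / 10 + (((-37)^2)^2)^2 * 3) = 5 / 38822141332814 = 0.00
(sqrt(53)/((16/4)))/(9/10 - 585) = -5 * sqrt(53)/11682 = -0.00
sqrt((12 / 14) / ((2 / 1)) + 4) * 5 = 5 * sqrt(217) / 7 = 10.52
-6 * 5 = -30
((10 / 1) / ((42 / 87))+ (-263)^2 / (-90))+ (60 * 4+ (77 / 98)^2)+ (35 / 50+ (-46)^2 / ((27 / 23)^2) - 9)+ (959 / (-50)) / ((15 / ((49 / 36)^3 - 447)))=2723321499553 / 1714608000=1588.31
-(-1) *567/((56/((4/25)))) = 81/50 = 1.62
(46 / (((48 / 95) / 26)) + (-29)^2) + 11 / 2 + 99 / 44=19295 / 6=3215.83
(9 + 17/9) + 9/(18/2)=107/9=11.89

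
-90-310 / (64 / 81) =-15435 / 32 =-482.34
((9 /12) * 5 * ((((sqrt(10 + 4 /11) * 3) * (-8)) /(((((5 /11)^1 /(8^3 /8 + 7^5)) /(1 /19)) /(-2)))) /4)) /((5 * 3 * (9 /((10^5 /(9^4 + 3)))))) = 84355000 * sqrt(1254) /93537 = 31935.68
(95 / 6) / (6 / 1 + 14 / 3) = 95 / 64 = 1.48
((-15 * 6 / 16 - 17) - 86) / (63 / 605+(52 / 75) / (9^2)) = -638780175 / 662696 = -963.91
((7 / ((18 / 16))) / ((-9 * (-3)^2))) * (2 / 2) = -56 / 729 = -0.08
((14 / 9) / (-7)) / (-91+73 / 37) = 37 / 14823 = 0.00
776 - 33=743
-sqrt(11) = -3.32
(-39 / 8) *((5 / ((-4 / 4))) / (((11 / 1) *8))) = 195 / 704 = 0.28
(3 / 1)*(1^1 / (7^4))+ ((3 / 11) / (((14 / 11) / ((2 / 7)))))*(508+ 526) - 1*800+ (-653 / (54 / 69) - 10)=-68331181 / 43218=-1581.08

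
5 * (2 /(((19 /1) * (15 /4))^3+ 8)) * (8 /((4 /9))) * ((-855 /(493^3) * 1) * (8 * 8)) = -630374400 /2773862588744009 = -0.00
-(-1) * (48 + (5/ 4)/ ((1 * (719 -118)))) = 48.00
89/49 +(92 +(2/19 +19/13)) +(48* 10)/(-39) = 1005462/12103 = 83.08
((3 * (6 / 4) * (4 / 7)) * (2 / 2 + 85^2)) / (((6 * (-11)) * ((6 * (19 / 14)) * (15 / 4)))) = -28904 / 3135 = -9.22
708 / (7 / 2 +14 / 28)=177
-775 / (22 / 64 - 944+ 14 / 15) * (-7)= -5.75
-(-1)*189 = 189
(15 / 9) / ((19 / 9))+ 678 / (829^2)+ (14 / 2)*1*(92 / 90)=4669007803 / 587591055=7.95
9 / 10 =0.90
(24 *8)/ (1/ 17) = 3264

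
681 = 681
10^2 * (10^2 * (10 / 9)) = 100000 / 9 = 11111.11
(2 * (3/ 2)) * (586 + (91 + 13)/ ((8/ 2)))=1836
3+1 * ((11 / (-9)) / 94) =2527 / 846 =2.99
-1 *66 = -66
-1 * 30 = -30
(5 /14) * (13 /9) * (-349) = -22685 /126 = -180.04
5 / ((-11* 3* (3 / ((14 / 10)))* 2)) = -7 / 198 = -0.04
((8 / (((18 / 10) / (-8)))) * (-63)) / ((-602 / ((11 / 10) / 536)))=-0.01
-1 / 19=-0.05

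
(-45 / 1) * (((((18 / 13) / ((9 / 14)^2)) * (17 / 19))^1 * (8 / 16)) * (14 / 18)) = -52.46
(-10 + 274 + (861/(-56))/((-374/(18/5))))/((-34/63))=-124477101/254320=-489.45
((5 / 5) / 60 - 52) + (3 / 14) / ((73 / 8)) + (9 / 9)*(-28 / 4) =-1807709 / 30660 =-58.96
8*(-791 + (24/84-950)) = -97480/7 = -13925.71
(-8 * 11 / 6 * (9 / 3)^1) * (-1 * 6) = 264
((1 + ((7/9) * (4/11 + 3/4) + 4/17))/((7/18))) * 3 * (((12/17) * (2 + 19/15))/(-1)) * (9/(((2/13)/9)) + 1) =-62685357/3179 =-19718.58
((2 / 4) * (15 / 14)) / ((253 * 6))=5 / 14168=0.00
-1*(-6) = 6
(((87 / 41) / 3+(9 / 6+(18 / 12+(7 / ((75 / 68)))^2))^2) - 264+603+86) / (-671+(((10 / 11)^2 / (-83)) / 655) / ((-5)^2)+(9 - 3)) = -3923558926183007903 / 1134972435938203125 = -3.46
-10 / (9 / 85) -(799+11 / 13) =-104632 / 117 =-894.29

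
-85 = -85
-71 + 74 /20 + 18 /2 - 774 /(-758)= -217087 /3790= -57.28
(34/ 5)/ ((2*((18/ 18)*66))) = 17/ 330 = 0.05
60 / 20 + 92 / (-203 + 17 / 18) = 9255 / 3637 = 2.54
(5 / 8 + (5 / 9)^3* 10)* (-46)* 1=-313835 / 2916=-107.63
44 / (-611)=-44 / 611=-0.07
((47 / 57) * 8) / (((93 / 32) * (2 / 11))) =66176 / 5301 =12.48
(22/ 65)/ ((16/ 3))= 33/ 520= 0.06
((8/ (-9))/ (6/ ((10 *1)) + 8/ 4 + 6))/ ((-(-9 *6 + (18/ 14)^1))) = -280/ 142803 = -0.00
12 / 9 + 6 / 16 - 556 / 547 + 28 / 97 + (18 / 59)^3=263869969777 / 261532904664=1.01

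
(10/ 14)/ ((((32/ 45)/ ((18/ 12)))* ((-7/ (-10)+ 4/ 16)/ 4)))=3375/ 532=6.34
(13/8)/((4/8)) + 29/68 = 125/34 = 3.68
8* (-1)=-8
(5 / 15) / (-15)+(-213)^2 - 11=2041109 / 45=45357.98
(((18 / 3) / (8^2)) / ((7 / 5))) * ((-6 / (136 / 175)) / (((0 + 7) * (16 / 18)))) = -10125 / 121856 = -0.08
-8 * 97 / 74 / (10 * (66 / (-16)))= 1552 / 6105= 0.25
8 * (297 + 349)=5168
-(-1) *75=75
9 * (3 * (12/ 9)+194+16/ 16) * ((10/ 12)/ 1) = 2985/ 2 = 1492.50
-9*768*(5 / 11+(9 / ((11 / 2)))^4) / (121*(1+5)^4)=-0.34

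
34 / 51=2 / 3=0.67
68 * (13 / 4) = 221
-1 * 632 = -632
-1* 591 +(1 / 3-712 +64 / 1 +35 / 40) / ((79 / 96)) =-108781 / 79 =-1376.97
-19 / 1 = -19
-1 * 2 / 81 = -2 / 81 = -0.02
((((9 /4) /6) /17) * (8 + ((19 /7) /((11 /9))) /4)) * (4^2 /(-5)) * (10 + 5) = -1395 /154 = -9.06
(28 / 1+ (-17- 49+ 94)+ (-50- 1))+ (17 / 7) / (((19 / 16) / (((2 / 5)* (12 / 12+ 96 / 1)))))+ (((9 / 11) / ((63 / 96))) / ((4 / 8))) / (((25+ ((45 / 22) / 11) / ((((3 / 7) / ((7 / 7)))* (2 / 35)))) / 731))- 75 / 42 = 138.49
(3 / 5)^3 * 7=189 / 125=1.51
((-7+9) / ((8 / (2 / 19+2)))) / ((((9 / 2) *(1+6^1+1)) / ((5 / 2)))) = 25 / 684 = 0.04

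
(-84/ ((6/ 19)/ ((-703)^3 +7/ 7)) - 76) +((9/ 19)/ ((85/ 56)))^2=241041967399378016/ 2608225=92416094240.10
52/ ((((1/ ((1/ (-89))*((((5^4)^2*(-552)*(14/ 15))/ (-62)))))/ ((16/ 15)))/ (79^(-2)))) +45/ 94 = -1571611445935/ 4855735158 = -323.66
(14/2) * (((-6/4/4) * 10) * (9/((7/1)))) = -135/4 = -33.75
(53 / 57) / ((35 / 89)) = 4717 / 1995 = 2.36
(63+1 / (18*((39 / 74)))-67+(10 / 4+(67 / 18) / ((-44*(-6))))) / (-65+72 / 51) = 483259 / 22259952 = 0.02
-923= -923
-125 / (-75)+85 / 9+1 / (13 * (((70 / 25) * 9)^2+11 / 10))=41349550 / 3721419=11.11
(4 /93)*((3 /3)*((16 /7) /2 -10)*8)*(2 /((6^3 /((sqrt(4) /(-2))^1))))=16 /567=0.03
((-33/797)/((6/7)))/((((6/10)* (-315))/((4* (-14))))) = -308/21519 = -0.01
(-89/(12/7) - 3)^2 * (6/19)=434281/456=952.37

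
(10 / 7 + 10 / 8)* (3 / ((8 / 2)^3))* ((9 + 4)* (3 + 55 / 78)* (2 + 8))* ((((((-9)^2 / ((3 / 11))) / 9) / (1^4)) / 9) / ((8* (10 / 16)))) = 79475 / 1792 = 44.35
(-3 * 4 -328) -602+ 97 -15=-860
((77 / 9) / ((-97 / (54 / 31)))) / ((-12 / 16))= 616 / 3007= 0.20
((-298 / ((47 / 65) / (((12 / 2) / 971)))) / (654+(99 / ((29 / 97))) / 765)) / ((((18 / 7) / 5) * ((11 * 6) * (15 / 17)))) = -0.00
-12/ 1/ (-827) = 12/ 827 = 0.01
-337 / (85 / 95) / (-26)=6403 / 442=14.49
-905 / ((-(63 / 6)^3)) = 7240 / 9261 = 0.78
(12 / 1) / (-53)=-12 / 53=-0.23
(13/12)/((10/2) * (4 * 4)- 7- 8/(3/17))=13/332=0.04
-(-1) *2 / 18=1 / 9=0.11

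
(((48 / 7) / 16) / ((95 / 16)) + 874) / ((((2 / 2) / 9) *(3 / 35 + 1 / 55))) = 28772271 / 380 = 75716.50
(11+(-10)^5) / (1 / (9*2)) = -1799802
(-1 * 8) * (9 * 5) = -360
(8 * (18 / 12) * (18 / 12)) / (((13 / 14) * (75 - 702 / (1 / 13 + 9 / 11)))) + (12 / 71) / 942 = -59532866 / 2192648341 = -0.03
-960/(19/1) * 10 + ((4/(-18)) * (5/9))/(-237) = -505.26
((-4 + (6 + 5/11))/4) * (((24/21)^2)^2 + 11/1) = 823689/105644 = 7.80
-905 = -905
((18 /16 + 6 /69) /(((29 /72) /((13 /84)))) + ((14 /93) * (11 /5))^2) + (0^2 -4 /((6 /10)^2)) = -14181887053 /1346072700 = -10.54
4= 4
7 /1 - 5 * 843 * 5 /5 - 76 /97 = -408252 /97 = -4208.78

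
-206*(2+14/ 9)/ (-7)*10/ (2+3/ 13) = 469.05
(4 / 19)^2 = 0.04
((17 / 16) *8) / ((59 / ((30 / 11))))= 0.39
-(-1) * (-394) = -394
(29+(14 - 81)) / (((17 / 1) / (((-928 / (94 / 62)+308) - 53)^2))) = -10703425382 / 37553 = -285021.85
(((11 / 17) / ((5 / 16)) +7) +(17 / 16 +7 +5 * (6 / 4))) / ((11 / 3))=100503 / 14960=6.72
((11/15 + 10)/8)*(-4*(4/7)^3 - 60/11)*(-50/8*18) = 2017905/2156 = 935.95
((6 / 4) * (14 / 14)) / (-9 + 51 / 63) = -63 / 344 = -0.18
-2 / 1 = -2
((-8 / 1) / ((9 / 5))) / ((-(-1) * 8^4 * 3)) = -5 / 13824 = -0.00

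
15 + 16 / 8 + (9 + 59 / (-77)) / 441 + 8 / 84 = 581137 / 33957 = 17.11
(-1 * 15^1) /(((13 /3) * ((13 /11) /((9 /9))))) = -495 /169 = -2.93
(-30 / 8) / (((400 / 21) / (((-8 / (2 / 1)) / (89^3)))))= 63 / 56397520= 0.00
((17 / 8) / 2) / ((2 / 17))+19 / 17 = 5521 / 544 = 10.15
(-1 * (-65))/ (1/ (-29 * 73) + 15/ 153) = 7017855/ 10534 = 666.21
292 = 292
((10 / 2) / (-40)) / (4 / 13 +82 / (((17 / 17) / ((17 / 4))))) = -13 / 36276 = -0.00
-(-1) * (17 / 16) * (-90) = -765 / 8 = -95.62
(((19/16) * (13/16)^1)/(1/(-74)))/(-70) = 9139/8960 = 1.02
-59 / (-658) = 0.09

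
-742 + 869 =127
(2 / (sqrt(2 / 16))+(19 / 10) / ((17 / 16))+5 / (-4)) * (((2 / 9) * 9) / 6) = 61 / 340+4 * sqrt(2) / 3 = 2.07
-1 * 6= -6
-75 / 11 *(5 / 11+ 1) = -1200 / 121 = -9.92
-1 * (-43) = 43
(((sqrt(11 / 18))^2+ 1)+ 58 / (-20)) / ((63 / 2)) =-116 / 2835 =-0.04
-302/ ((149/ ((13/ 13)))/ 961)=-290222/ 149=-1947.80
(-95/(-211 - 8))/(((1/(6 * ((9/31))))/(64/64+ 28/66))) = 26790/24893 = 1.08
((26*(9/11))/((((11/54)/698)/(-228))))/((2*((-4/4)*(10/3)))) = 1508207688/605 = 2492905.27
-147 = -147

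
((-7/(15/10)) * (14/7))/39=-28/117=-0.24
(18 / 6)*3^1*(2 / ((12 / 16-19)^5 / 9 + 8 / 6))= -165888 / 2073059305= -0.00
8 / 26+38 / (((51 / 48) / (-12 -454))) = -3683196 / 221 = -16666.05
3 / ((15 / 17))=17 / 5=3.40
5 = 5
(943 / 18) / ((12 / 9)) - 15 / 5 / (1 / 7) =439 / 24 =18.29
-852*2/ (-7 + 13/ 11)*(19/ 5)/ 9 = 14839/ 120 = 123.66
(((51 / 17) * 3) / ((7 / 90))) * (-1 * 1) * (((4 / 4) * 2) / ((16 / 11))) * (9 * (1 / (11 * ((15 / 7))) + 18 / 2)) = -90639 / 7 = -12948.43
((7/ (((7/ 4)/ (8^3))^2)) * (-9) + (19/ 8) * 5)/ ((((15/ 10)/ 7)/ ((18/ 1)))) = -905967669/ 2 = -452983834.50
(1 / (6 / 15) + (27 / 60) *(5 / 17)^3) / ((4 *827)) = 49355 / 65008816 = 0.00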